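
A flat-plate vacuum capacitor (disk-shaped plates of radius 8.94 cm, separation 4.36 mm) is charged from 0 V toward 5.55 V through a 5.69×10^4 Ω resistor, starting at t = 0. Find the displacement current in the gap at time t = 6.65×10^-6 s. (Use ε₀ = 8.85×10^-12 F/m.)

9.85×10^-6 A

C = ε₀A/d = (8.85×10^-12)(0.02511)/(4.36×10^-3) = 5.097×10^-11 F and τ = RC = 2.900×10^-6 s. I_d in the gap equals the RC charging current.
I_d(t) = (V₀/R) e^(−t/τ) = 9.754×10^-5 · e^(−2.293) = 9.85×10^-6 A.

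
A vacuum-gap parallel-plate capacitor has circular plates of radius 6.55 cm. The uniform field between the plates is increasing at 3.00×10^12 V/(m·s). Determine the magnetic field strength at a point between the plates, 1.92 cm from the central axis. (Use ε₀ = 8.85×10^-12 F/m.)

3.20×10^-7 T

Total displacement current: I_d = ε₀(πR²)(dE/dt) = (8.85×10^-12)(0.01348)(3.00×10^12) = 0.3579 A.
For r < R the Ampère–Maxwell law gives B(2πr) = μ₀ I_d (r²/R²), so B = μ₀ I_d r/(2πR²) = (4π×10^-7)(0.3579)(0.0192)/(2π·0.0655²) = 3.20×10^-7 T.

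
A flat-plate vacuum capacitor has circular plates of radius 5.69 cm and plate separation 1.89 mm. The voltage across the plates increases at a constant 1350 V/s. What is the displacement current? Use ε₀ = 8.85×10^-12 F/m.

6.43×10^-8 A

The displacement current equals the charging current C dV/dt. With C = ε₀A/d = (8.85×10^-12)(0.01017)/(1.89×10^-3) = 4.762×10^-11 F, I_d = (4.762×10^-11)(1350) = 6.43×10^-8 A.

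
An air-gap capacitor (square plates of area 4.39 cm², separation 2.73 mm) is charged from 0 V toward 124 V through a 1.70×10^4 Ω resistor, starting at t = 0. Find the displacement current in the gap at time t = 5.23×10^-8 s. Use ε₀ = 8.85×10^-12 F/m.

8.40×10^-4 A

C = ε₀A/d = (8.85×10^-12)(4.39×10^-4)/(2.73×10^-3) = 1.423×10^-12 F and τ = RC = 2.419×10^-8 s. I_d in the gap equals the RC charging current.
I_d(t) = (V₀/R) e^(−t/τ) = 7.294×10^-3 · e^(−2.162) = 8.40×10^-4 A.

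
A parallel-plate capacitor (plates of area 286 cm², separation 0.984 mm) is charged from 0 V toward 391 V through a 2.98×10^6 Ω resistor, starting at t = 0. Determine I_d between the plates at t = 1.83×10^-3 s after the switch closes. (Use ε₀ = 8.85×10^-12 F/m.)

1.21×10^-5 A

C = ε₀A/d = (8.85×10^-12)(0.0286)/(9.84×10^-4) = 2.572×10^-10 F and τ = RC = 7.665×10^-4 s. I_d in the gap equals the RC charging current.
I_d(t) = (V₀/R) e^(−t/τ) = 1.312×10^-4 · e^(−2.387) = 1.21×10^-5 A.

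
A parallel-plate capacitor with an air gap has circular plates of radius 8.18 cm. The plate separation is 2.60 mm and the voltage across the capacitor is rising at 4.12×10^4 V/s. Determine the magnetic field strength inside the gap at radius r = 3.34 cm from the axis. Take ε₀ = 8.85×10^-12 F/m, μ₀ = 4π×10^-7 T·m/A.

2.94×10^-12 T

dE/dt = (dV/dt)/d = 1.585×10^7 V/(m·s); I_d = ε₀(πR²)(dE/dt) = (8.85×10^-12)(0.02102)(1.585×10^7) = 2.949×10^-6 A.
An Ampèrian loop of radius r encloses a fraction (r/R)² of I_d. Then B·2πr = μ₀ I_d (r/R)², giving B = μ₀ I_d r/(2πR²) = 2.94×10^-12 T.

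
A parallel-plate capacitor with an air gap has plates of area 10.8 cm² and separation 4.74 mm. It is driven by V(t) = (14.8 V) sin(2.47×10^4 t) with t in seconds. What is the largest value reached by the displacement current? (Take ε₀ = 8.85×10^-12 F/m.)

7.37×10^-7 A

The displacement current equals the conduction current C dV/dt, which peaks at C V₀ ω.
With C = ε₀A/d = (8.85×10^-12)(1.08×10^-3)/(4.74×10^-3) = 2.016×10^-12 F and ω = 2.47×10^4 rad/s, I_d,max = (2.016×10^-12)(14.8)(2.47×10^4) = 7.37×10^-7 A.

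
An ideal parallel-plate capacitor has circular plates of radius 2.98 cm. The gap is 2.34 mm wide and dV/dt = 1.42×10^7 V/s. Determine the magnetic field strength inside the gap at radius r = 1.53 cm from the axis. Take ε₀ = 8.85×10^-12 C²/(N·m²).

5.16×10^-10 T

I_d = C dV/dt with C = ε₀πR²/d = 1.055×10^-11 F, so I_d = (1.055×10^-11)(1.42×10^7) = 1.498×10^-4 A.
For r < R the Ampère–Maxwell law gives B(2πr) = μ₀ I_d (r²/R²), so B = μ₀ I_d r/(2πR²) = (4π×10^-7)(1.498×10^-4)(0.0153)/(2π·0.0298²) = 5.16×10^-10 T.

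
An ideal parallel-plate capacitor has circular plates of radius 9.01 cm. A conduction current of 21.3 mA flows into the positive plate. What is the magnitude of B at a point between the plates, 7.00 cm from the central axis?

3.67×10^-8 T

By continuity the displacement current in the gap matches the conduction current: I_d = 0.0213 A.
For r < R the Ampère–Maxwell law gives B(2πr) = μ₀ I_d (r²/R²), so B = μ₀ I_d r/(2πR²) = (4π×10^-7)(0.0213)(0.0700)/(2π·0.0901²) = 3.67×10^-8 T.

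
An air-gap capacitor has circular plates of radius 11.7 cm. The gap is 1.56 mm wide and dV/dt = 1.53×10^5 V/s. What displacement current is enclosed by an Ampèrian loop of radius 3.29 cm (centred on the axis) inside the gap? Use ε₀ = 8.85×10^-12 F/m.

I_d = C dV/dt with C = ε₀πR²/d = 2.440×10^-10 F, so I_d = (2.440×10^-10)(1.53×10^5) = 3.733×10^-5 A.
Through an area πr² the displacement current is I_d·(πr²/πR²) = I_d (r/R)² = 2.95×10^-6 A.

2.95×10^-6 A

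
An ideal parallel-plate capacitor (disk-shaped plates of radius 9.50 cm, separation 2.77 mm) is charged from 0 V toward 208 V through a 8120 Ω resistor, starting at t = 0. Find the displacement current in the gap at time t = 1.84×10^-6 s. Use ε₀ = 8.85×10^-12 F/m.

2.10×10^-3 A

With C = ε₀A/d = (8.85×10^-12)(0.02835)/(2.77×10^-3) = 9.058×10^-11 F, the time constant is τ = RC = 7.355×10^-7 s, so t/τ = 2.502 and e^(−t/τ) = 0.08192.
I_d = I_cond = (V₀/R) e^(−t/τ) = (0.02562)(0.08192) = 2.10×10^-3 A.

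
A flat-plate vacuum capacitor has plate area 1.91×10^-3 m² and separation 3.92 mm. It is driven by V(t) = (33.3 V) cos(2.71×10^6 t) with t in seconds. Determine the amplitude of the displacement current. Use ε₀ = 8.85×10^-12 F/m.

(dE/dt)_max = V₀ω/d = 2.302×10^10 V/(m·s); ω = 2.71×10^6 rad/s.
I_d,max = ε₀ A (dE/dt)_max = (8.85×10^-12)(1.91×10^-3)(2.302×10^10) = 3.89×10^-4 A.

3.89×10^-4 A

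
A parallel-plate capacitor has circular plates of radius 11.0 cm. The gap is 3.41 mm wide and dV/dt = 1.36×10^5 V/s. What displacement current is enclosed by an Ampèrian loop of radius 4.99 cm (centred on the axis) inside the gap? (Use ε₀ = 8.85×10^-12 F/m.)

2.76×10^-6 A

dE/dt = (dV/dt)/d = 3.988×10^7 V/(m·s); I_d = ε₀(πR²)(dE/dt) = (8.85×10^-12)(0.03801)(3.988×10^7) = 1.342×10^-5 A.
Since J_d is uniform, the enclosed fraction is (r/R)² = 0.2058, giving I_d,enc = 2.76×10^-6 A.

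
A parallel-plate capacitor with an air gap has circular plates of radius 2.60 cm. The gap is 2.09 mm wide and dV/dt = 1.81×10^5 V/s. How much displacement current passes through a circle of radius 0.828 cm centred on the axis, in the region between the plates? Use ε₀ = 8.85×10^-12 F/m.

With E = V/d, dE/dt = 8.660×10^7 V/(m·s) and πR² = 2.124×10^-3 m², giving I_d = ε₀ πR² dE/dt = 1.628×10^-6 A.
The field is uniform, so I_d,enc = I_d (r/R)² = (1.628×10^-6)(0.828/2.60)² = 1.65×10^-7 A.

1.65×10^-7 A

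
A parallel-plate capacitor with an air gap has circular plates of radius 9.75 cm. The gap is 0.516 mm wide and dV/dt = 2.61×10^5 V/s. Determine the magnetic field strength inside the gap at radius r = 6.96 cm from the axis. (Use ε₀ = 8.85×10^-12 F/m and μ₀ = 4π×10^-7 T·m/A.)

1.96×10^-10 T

With E = V/d, dE/dt = 5.058×10^8 V/(m·s) and πR² = 0.02986 m², giving I_d = ε₀ πR² dE/dt = 1.337×10^-4 A.
An Ampèrian loop of radius r encloses a fraction (r/R)² of I_d. Then B·2πr = μ₀ I_d (r/R)², giving B = μ₀ I_d r/(2πR²) = 1.96×10^-10 T.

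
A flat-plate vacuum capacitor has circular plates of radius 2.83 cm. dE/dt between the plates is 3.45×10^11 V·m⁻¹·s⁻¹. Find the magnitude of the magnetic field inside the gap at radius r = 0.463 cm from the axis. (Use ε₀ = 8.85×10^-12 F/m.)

I_d = ε₀ dΦ_E/dt = ε₀ πR² (dE/dt) = (8.85×10^-12)(2.516×10^-3)(3.45×10^11) = 7.682×10^-3 A through the full plate area.
∮B·dl = μ₀ I_d,enc with I_d,enc = I_d r²/R² = 2.056×10^-4 A; so B = μ₀ I_d,enc/(2πr) = 8.88×10^-9 T.

8.88×10^-9 T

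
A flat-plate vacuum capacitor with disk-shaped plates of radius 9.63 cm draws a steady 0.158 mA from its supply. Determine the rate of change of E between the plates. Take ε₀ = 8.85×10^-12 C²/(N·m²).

Charge continuity gives I_d = I = 1.58×10^-4 A between the plates.
Inverting I_d = ε₀ A dE/dt gives dE/dt = 1.58×10^-4 / (8.85×10^-12 · 0.02913) = 6.13×10^8 V/(m·s).

6.13×10^8 V/(m·s)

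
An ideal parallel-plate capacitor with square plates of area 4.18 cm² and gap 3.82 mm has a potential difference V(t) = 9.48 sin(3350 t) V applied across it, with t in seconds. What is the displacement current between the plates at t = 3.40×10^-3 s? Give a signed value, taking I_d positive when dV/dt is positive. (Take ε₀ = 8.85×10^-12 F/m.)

dV/dt = (9.48)(3350)·cos(11.39) = 1.220×10^4 V/s.
I_d = C dV/dt with C = ε₀A/d = (8.85×10^-12)(4.18×10^-4)/(3.82×10^-3) = 9.684×10^-13 F, so I_d = (9.684×10^-13)(1.220×10^4) = 1.18×10^-8 A.

1.18×10^-8 A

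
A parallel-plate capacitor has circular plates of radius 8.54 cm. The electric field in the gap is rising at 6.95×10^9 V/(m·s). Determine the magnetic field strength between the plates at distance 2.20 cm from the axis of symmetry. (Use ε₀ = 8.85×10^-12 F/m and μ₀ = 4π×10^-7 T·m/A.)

8.50×10^-10 T

Through the whole plate area (πR² = 0.02291 m²), I_d = ε₀ πR² dE/dt = 1.409×10^-3 A.
An Ampèrian loop of radius r encloses a fraction (r/R)² of I_d. Then B·2πr = μ₀ I_d (r/R)², giving B = μ₀ I_d r/(2πR²) = 8.50×10^-10 T.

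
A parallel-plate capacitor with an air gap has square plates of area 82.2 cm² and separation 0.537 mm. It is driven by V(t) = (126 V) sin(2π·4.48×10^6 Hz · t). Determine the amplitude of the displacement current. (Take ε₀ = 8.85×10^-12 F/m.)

0.480 A

(dE/dt)_max = V₀ω/d = 6.605×10^12 V/(m·s); ω = 2πf = 2.815×10^7 rad/s.
I_d,max = ε₀ A (dE/dt)_max = (8.85×10^-12)(8.22×10^-3)(6.605×10^12) = 0.480 A.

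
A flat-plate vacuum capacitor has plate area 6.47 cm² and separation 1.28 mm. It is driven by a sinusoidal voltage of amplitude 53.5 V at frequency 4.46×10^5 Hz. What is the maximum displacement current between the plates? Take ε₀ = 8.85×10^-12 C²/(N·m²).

(dE/dt)_max = V₀ω/d = 1.171×10^11 V/(m·s); ω = 2πf = 2.802×10^6 rad/s.
I_d,max = ε₀ A (dE/dt)_max = (8.85×10^-12)(6.47×10^-4)(1.171×10^11) = 6.71×10^-4 A.

6.71×10^-4 A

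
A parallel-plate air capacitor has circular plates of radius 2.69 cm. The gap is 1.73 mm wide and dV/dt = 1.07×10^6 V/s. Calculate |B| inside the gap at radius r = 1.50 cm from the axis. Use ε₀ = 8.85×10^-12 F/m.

5.16×10^-11 T

With E = V/d, dE/dt = 6.185×10^8 V/(m·s) and πR² = 2.273×10^-3 m², giving I_d = ε₀ πR² dE/dt = 1.244×10^-5 A.
An Ampèrian loop of radius r encloses a fraction (r/R)² of I_d. Then B·2πr = μ₀ I_d (r/R)², giving B = μ₀ I_d r/(2πR²) = 5.16×10^-11 T.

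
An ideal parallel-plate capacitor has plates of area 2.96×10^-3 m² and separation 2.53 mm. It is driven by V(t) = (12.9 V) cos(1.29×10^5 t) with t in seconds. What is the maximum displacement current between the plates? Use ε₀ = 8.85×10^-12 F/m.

The displacement current equals the conduction current C dV/dt, which peaks at C V₀ ω.
With C = ε₀A/d = (8.85×10^-12)(2.96×10^-3)/(2.53×10^-3) = 1.035×10^-11 F and ω = 1.29×10^5 rad/s, I_d,max = (1.035×10^-11)(12.9)(1.29×10^5) = 1.72×10^-5 A.

1.72×10^-5 A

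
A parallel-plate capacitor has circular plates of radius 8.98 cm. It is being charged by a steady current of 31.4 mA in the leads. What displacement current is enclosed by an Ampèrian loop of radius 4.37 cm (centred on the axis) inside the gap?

7.44×10^-3 A

By continuity the displacement current in the gap matches the conduction current: I_d = 0.0314 A.
Since J_d is uniform, the enclosed fraction is (r/R)² = 0.2368, giving I_d,enc = 7.44×10^-3 A.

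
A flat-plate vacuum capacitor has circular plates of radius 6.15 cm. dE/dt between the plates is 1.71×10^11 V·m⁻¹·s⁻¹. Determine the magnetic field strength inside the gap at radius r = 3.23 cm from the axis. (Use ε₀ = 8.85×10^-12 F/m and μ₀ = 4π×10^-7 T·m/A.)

Total displacement current: I_d = ε₀(πR²)(dE/dt) = (8.85×10^-12)(0.01188)(1.71×10^11) = 0.01798 A.
An Ampèrian loop of radius r encloses a fraction (r/R)² of I_d. Then B·2πr = μ₀ I_d (r/R)², giving B = μ₀ I_d r/(2πR²) = 3.07×10^-8 T.

3.07×10^-8 T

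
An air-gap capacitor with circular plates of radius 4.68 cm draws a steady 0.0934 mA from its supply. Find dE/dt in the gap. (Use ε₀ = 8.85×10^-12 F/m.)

1.53×10^9 V/(m·s)

The displacement current between the plates equals the conduction current, I_d = 0.0934 mA.
Since I_d = ε₀ A dE/dt, dE/dt = I_d/(ε₀A) = (9.34×10^-5)/((8.85×10^-12)(6.881×10^-3)) = 1.53×10^9 V/(m·s).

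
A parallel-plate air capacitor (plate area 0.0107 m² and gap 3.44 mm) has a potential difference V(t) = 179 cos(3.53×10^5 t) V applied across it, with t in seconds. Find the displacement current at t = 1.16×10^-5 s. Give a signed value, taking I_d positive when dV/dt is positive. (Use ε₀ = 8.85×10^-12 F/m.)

C = ε₀A/d = (8.85×10^-12)(0.0107)/(3.44×10^-3) = 2.753×10^-11 F. dV/dt = V₀ω·−sin(ωt); at ωt = 4.0948 rad this factor is 0.8153.
I_d = C dV/dt = (2.753×10^-11)(179)(3.53×10^5)(0.8153) = 1.42×10^-3 A.

1.42×10^-3 A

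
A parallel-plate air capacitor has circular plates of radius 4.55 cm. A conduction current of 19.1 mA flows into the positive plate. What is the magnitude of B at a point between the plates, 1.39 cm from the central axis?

2.56×10^-8 T

No conduction current crosses the gap, so I_d there equals the 0.0191 A in the leads.
An Ampèrian loop of radius r encloses a fraction (r/R)² of I_d. Then B·2πr = μ₀ I_d (r/R)², giving B = μ₀ I_d r/(2πR²) = 2.56×10^-8 T.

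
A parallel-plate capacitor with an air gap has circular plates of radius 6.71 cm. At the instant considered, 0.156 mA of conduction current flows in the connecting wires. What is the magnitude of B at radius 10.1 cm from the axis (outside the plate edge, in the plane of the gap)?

3.09×10^-10 T

Between the plates the displacement current equals the wire current: I_d = 0.156 mA = 1.56×10^-4 A.
With r > R the enclosed displacement current is the full I_d; B = μ₀ I_d / (2πr) = 3.09×10^-10 T.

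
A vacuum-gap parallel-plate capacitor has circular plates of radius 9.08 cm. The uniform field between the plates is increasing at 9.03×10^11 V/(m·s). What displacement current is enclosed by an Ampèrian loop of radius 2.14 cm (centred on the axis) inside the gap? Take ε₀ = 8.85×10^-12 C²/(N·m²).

0.0115 A

Total displacement current: I_d = ε₀(πR²)(dE/dt) = (8.85×10^-12)(0.02590)(9.03×10^11) = 0.2070 A.
Since J_d is uniform, the enclosed fraction is (r/R)² = 0.05555, giving I_d,enc = 0.0115 A.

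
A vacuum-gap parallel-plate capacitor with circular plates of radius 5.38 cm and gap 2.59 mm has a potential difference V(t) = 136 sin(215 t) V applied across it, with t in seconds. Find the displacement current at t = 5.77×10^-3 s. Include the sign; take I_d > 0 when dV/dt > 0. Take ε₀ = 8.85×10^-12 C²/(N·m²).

dV/dt = (136)(215)·cos(1.24055) = 9482 V/s.
I_d = C dV/dt with C = ε₀A/d = (8.85×10^-12)(9.093×10^-3)/(2.59×10^-3) = 3.107×10^-11 F, so I_d = (3.107×10^-11)(9482) = 2.95×10^-7 A.

2.95×10^-7 A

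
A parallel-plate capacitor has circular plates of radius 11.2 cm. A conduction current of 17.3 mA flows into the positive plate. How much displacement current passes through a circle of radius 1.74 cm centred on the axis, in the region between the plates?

Between the plates the displacement current equals the wire current: I_d = 17.3 mA = 0.0173 A.
Since J_d is uniform, the enclosed fraction is (r/R)² = 0.02414, giving I_d,enc = 4.18×10^-4 A.

4.18×10^-4 A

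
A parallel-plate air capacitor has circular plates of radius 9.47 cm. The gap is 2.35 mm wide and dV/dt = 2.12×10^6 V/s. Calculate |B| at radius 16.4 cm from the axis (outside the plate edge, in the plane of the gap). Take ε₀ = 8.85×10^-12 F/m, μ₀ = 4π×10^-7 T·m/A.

2.74×10^-10 T

I_d = C dV/dt with C = ε₀πR²/d = 1.061×10^-10 F, so I_d = (1.061×10^-10)(2.12×10^6) = 2.249×10^-4 A.
Outside the plates the loop encloses all of I_d, so B·2πr = μ₀ I_d and B = 2.74×10^-10 T.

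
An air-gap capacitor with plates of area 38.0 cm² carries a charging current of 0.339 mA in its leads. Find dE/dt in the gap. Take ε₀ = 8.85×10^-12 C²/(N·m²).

The displacement current between the plates equals the conduction current, I_d = 0.339 mA.
Inverting I_d = ε₀ A dE/dt gives dE/dt = 3.39×10^-4 / (8.85×10^-12 · 3.80×10^-3) = 1.01×10^10 V/(m·s).

1.01×10^10 V/(m·s)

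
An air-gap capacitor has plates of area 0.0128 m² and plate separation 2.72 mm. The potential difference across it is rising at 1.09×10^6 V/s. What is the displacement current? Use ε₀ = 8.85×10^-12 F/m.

4.54×10^-5 A

E = V/d so dE/dt = (dV/dt)/d = 4.007×10^8 V/(m·s), and I_d = ε₀ A dE/dt = (8.85×10^-12)(0.0128)(4.007×10^8) = 4.54×10^-5 A.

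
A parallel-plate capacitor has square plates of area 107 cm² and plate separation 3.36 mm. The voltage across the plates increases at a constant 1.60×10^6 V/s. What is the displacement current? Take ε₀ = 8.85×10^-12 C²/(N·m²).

4.51×10^-5 A

C = ε₀A/d = (8.85×10^-12)(0.0107)/(3.36×10^-3) = 2.818×10^-11 F.
I_d = C dV/dt = (2.818×10^-11)(1.60×10^6) = 4.51×10^-5 A.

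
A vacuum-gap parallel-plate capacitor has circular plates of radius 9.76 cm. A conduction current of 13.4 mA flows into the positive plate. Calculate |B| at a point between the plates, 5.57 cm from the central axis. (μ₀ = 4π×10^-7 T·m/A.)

No conduction current crosses the gap, so I_d there equals the 0.0134 A in the leads.
An Ampèrian loop of radius r encloses a fraction (r/R)² of I_d. Then B·2πr = μ₀ I_d (r/R)², giving B = μ₀ I_d r/(2πR²) = 1.57×10^-8 T.

1.57×10^-8 T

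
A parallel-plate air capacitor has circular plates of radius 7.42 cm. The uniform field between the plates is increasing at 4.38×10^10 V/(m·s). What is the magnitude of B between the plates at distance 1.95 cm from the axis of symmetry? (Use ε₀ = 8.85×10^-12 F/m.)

4.75×10^-9 T

Through the whole plate area (πR² = 0.01730 m²), I_d = ε₀ πR² dE/dt = 6.706×10^-3 A.
∮B·dl = μ₀ I_d,enc with I_d,enc = I_d r²/R² = 4.632×10^-4 A; so B = μ₀ I_d,enc/(2πr) = 4.75×10^-9 T.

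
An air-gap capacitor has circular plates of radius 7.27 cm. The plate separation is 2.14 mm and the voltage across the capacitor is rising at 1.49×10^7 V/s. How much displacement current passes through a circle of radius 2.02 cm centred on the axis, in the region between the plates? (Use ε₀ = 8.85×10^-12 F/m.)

7.90×10^-5 A

dE/dt = (dV/dt)/d = 6.963×10^9 V/(m·s); I_d = ε₀(πR²)(dE/dt) = (8.85×10^-12)(0.01660)(6.963×10^9) = 1.023×10^-3 A.
Since J_d is uniform, the enclosed fraction is (r/R)² = 0.07720, giving I_d,enc = 7.90×10^-5 A.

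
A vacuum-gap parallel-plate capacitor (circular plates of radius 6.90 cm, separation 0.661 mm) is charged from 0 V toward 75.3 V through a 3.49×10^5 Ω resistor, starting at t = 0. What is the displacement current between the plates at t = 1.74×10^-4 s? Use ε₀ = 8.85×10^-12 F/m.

C = ε₀A/d = (8.85×10^-12)(0.01496)/(6.61×10^-4) = 2.003×10^-10 F and τ = RC = 6.990×10^-5 s. I_d in the gap equals the RC charging current.
I_d(t) = (V₀/R) e^(−t/τ) = 2.158×10^-4 · e^(−2.489) = 1.79×10^-5 A.

1.79×10^-5 A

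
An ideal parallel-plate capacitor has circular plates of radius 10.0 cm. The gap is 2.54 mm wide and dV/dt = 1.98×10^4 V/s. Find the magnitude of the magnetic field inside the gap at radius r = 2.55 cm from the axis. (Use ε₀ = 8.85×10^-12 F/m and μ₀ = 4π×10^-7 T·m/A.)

1.11×10^-12 T

dE/dt = (dV/dt)/d = 7.795×10^6 V/(m·s); I_d = ε₀(πR²)(dE/dt) = (8.85×10^-12)(0.03142)(7.795×10^6) = 2.168×10^-6 A.
For r < R the Ampère–Maxwell law gives B(2πr) = μ₀ I_d (r²/R²), so B = μ₀ I_d r/(2πR²) = (4π×10^-7)(2.168×10^-6)(0.0255)/(2π·0.100²) = 1.11×10^-12 T.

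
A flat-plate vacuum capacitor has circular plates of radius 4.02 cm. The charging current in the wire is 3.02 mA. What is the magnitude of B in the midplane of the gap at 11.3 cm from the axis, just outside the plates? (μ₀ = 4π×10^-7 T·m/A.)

No conduction current crosses the gap, so I_d there equals the 3.02×10^-3 A in the leads.
Outside the plates the loop encloses all of I_d, so B·2πr = μ₀ I_d and B = 5.35×10^-9 T.

5.35×10^-9 T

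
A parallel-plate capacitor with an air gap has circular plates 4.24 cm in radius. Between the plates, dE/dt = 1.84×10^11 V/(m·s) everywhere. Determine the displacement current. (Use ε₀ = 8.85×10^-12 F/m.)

9.20×10^-3 A

I_d = ε₀ A (dE/dt) = (8.85×10^-12)(5.648×10^-3 m²)(1.84×10^11) = 9.20×10^-3 A.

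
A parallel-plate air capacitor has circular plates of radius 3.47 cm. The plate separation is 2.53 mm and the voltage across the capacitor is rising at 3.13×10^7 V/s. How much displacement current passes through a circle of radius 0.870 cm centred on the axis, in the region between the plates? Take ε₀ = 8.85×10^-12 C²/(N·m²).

2.60×10^-5 A

With E = V/d, dE/dt = 1.237×10^10 V/(m·s) and πR² = 3.783×10^-3 m², giving I_d = ε₀ πR² dE/dt = 4.141×10^-4 A.
The field is uniform, so I_d,enc = I_d (r/R)² = (4.141×10^-4)(0.870/3.47)² = 2.60×10^-5 A.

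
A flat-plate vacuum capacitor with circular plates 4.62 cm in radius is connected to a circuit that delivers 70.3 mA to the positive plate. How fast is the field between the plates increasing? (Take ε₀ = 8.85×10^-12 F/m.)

The displacement current between the plates equals the conduction current, I_d = 70.3 mA.
Inverting I_d = ε₀ A dE/dt gives dE/dt = 0.0703 / (8.85×10^-12 · 6.706×10^-3) = 1.18×10^12 V/(m·s).

1.18×10^12 V/(m·s)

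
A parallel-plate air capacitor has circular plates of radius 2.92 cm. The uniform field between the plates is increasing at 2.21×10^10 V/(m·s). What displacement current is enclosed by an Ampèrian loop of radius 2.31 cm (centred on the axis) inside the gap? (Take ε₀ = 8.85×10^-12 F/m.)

3.28×10^-4 A

Through the whole plate area (πR² = 2.679×10^-3 m²), I_d = ε₀ πR² dE/dt = 5.240×10^-4 A.
The field is uniform, so I_d,enc = I_d (r/R)² = (5.240×10^-4)(2.31/2.92)² = 3.28×10^-4 A.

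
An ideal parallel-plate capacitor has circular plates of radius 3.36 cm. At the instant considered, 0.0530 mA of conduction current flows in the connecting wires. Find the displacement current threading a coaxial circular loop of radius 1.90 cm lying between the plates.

1.69×10^-5 A

By continuity the displacement current in the gap matches the conduction current: I_d = 5.30×10^-5 A.
The field is uniform, so I_d,enc = I_d (r/R)² = (5.30×10^-5)(1.90/3.36)² = 1.69×10^-5 A.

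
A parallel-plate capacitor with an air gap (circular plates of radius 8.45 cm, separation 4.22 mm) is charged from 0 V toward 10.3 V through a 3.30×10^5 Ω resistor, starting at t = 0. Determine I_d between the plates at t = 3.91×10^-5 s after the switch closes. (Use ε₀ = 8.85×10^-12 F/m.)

2.51×10^-6 A

With C = ε₀A/d = (8.85×10^-12)(0.02243)/(4.22×10^-3) = 4.704×10^-11 F, the time constant is τ = RC = 1.552×10^-5 s, so t/τ = 2.519 and e^(−t/τ) = 0.08054.
I_d = I_cond = (V₀/R) e^(−t/τ) = (3.121×10^-5)(0.08054) = 2.51×10^-6 A.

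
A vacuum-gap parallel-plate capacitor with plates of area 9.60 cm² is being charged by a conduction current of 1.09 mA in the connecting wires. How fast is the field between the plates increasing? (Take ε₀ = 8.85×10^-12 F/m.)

1.28×10^11 V/(m·s)

The displacement current between the plates equals the conduction current, I_d = 1.09 mA.
Then dE/dt = I_d/(ε₀A) = 1.28×10^11 V/(m·s).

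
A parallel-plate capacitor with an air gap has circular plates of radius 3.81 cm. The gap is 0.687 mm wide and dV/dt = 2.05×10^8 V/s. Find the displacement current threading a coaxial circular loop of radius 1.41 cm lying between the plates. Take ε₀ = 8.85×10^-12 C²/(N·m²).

1.65×10^-3 A

dE/dt = (dV/dt)/d = 2.984×10^11 V/(m·s); I_d = ε₀(πR²)(dE/dt) = (8.85×10^-12)(4.560×10^-3)(2.984×10^11) = 0.01204 A.
Through an area πr² the displacement current is I_d·(πr²/πR²) = I_d (r/R)² = 1.65×10^-3 A.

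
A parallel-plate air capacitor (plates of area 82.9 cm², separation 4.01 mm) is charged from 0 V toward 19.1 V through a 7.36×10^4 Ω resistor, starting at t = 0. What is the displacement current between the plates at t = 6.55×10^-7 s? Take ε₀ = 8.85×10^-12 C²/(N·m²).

C = ε₀A/d = (8.85×10^-12)(8.29×10^-3)/(4.01×10^-3) = 1.830×10^-11 F, so τ = RC = 1.347×10^-6 s.
The conduction current is I(t) = (V₀/R) e^(−t/τ), and the displacement current between the plates equals it.
t/τ = 0.4863; I_d = (19.1/7.36×10^4) · e^(−0.4863) = (2.595×10^-4)(0.6149) = 1.60×10^-4 A.

1.60×10^-4 A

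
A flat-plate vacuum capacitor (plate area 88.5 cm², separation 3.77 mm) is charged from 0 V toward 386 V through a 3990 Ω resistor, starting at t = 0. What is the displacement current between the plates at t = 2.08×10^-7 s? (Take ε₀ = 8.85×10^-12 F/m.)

7.87×10^-3 A

C = ε₀A/d = (8.85×10^-12)(8.85×10^-3)/(3.77×10^-3) = 2.078×10^-11 F and τ = RC = 8.291×10^-8 s. I_d in the gap equals the RC charging current.
I_d(t) = (V₀/R) e^(−t/τ) = 0.09674 · e^(−2.509) = 7.87×10^-3 A.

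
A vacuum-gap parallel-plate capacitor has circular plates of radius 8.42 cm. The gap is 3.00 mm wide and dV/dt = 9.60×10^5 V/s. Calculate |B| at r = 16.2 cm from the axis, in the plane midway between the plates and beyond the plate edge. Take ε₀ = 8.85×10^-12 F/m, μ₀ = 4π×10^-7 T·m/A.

7.79×10^-11 T

With E = V/d, dE/dt = 3.200×10^8 V/(m·s) and πR² = 0.02227 m², giving I_d = ε₀ πR² dE/dt = 6.307×10^-5 A.
With r > R the enclosed displacement current is the full I_d; B = μ₀ I_d / (2πr) = 7.79×10^-11 T.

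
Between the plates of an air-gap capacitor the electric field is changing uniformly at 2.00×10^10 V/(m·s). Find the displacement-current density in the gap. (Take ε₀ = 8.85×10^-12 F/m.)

0.177 A/m²

The displacement-current density is ε₀ ∂E/∂t = (8.85×10^-12)(2.00×10^10) = 0.177 A/m².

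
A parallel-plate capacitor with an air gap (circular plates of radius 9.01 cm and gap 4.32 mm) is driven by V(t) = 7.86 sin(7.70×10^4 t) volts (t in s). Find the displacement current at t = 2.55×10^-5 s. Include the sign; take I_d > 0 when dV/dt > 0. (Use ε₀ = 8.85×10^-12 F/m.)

dE/dt = (V₀ω/d)·cos(ωt) with ωt = 1.9635 rad: (7.86)(7.70×10^4)(-0.3827)/(4.32×10^-3) = -5.362×10^7 V/(m·s).
I_d = ε₀ A dE/dt = (8.85×10^-12)(0.02550)(-5.362×10^7) = -1.21×10^-5 A.

-1.21×10^-5 A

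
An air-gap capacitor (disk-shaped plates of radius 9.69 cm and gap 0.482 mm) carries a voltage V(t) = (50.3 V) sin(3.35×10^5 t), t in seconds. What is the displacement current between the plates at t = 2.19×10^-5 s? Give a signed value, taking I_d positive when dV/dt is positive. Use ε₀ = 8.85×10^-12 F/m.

4.51×10^-3 A

dE/dt = (V₀ω/d)·cos(ωt) with ωt = 7.3365 rad: (50.3)(3.35×10^5)(0.4947)/(4.82×10^-4) = 1.729×10^10 V/(m·s).
I_d = ε₀ A dE/dt = (8.85×10^-12)(0.02950)(1.729×10^10) = 4.51×10^-3 A.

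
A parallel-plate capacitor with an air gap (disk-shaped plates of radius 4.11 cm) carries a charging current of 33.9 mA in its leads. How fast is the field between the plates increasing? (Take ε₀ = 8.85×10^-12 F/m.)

The displacement current between the plates equals the conduction current, I_d = 33.9 mA.
Since I_d = ε₀ A dE/dt, dE/dt = I_d/(ε₀A) = (0.0339)/((8.85×10^-12)(5.307×10^-3)) = 7.22×10^11 V/(m·s).

7.22×10^11 V/(m·s)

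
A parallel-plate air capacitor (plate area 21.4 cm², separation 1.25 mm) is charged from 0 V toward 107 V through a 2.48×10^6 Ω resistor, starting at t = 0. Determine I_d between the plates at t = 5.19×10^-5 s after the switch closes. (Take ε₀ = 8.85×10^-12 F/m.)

C = ε₀A/d = (8.85×10^-12)(2.14×10^-3)/(1.25×10^-3) = 1.515×10^-11 F, so τ = RC = 3.757×10^-5 s.
The conduction current is I(t) = (V₀/R) e^(−t/τ), and the displacement current between the plates equals it.
t/τ = 1.381; I_d = (107/2.48×10^6) · e^(−1.381) = (4.315×10^-5)(0.2513) = 1.08×10^-5 A.

1.08×10^-5 A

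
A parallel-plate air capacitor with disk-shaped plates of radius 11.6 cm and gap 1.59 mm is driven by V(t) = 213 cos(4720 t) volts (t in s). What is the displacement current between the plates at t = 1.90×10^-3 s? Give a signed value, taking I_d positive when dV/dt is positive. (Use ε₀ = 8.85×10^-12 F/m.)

-1.04×10^-4 A

C = ε₀A/d = (8.85×10^-12)(0.04227)/(1.59×10^-3) = 2.353×10^-10 F. dV/dt = V₀ω·−sin(ωt); at ωt = 8.968 rad this factor is -0.4411.
I_d = C dV/dt = (2.353×10^-10)(213)(4720)(-0.4411) = -1.04×10^-4 A.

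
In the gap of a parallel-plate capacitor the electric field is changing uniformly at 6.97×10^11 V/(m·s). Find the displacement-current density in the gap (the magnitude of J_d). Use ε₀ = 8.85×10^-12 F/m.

6.17 A/m²

J_d = ε₀ ∂E/∂t, so J_d = 6.17 A/m².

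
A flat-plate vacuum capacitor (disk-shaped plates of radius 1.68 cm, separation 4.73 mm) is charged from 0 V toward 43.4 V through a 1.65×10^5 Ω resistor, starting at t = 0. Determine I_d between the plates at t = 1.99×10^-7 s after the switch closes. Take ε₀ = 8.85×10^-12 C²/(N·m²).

C = ε₀A/d = (8.85×10^-12)(8.867×10^-4)/(4.73×10^-3) = 1.659×10^-12 F, so τ = RC = 2.737×10^-7 s.
The conduction current is I(t) = (V₀/R) e^(−t/τ), and the displacement current between the plates equals it.
t/τ = 0.7271; I_d = (43.4/1.65×10^5) · e^(−0.7271) = (2.630×10^-4)(0.4833) = 1.27×10^-4 A.

1.27×10^-4 A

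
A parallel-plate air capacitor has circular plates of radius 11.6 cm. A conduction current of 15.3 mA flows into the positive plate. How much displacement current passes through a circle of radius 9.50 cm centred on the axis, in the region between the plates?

0.0103 A

No conduction current crosses the gap, so I_d there equals the 0.0153 A in the leads.
Since J_d is uniform, the enclosed fraction is (r/R)² = 0.6707, giving I_d,enc = 0.0103 A.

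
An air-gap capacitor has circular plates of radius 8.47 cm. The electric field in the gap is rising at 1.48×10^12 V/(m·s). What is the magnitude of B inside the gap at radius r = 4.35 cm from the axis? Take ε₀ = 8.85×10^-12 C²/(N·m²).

Through the whole plate area (πR² = 0.02254 m²), I_d = ε₀ πR² dE/dt = 0.2952 A.
For r < R the Ampère–Maxwell law gives B(2πr) = μ₀ I_d (r²/R²), so B = μ₀ I_d r/(2πR²) = (4π×10^-7)(0.2952)(0.0435)/(2π·0.0847²) = 3.58×10^-7 T.

3.58×10^-7 T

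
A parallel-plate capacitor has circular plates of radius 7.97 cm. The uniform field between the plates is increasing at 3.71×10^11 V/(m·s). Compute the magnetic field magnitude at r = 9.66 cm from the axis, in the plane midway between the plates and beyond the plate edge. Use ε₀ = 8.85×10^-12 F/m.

1.36×10^-7 T

I_d = ε₀ dΦ_E/dt = ε₀ πR² (dE/dt) = (8.85×10^-12)(0.01996)(3.71×10^11) = 0.06554 A through the full plate area.
With r > R the enclosed displacement current is the full I_d; B = μ₀ I_d / (2πr) = 1.36×10^-7 T.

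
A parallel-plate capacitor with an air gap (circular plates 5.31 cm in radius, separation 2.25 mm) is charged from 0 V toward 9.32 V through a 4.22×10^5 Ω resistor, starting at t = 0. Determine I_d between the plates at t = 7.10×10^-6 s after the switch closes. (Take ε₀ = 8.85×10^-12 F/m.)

1.36×10^-5 A

C = ε₀A/d = (8.85×10^-12)(8.858×10^-3)/(2.25×10^-3) = 3.484×10^-11 F and τ = RC = 1.470×10^-5 s. I_d in the gap equals the RC charging current.
I_d(t) = (V₀/R) e^(−t/τ) = 2.209×10^-5 · e^(−0.4830) = 1.36×10^-5 A.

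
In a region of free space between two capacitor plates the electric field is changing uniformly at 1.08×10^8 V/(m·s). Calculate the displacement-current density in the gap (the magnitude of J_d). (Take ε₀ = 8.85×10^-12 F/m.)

9.56×10^-4 A/m²

J_d = ε₀ dE/dt = (8.85×10^-12)(1.08×10^8) = 9.56×10^-4 A/m².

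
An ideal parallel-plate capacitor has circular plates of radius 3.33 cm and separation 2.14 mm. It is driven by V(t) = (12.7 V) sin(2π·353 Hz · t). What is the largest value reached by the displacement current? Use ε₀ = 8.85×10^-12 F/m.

The displacement current equals the conduction current C dV/dt, which peaks at C V₀ ω.
With C = ε₀A/d = (8.85×10^-12)(3.484×10^-3)/(2.14×10^-3) = 1.441×10^-11 F and ω = 2πf = 2218 rad/s, I_d,max = (1.441×10^-11)(12.7)(2218) = 4.06×10^-7 A.

4.06×10^-7 A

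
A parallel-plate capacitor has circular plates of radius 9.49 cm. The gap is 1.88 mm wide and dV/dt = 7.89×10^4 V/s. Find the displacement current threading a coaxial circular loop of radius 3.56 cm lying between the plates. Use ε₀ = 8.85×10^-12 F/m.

I_d = C dV/dt with C = ε₀πR²/d = 1.332×10^-10 F, so I_d = (1.332×10^-10)(7.89×10^4) = 1.051×10^-5 A.
Through an area πr² the displacement current is I_d·(πr²/πR²) = I_d (r/R)² = 1.48×10^-6 A.

1.48×10^-6 A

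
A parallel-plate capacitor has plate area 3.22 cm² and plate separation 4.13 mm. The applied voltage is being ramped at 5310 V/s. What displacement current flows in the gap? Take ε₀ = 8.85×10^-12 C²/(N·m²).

3.66×10^-9 A

The field between the plates is E = V/d, so dE/dt = (5310)/(4.13×10^-3 m) = 1.286×10^6 V/(m·s).
I_d = ε₀ A (dE/dt) = (8.85×10^-12)(3.22×10^-4)(1.286×10^6) = 3.66×10^-9 A.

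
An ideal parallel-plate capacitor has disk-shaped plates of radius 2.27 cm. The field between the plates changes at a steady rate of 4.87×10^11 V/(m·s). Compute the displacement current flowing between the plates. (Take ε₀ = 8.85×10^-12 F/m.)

6.98×10^-3 A

The displacement current is ε₀ times dΦ_E/dt = ε₀ A dE/dt = (8.85×10^-12)(1.619×10^-3)(4.87×10^11) = 6.98×10^-3 A.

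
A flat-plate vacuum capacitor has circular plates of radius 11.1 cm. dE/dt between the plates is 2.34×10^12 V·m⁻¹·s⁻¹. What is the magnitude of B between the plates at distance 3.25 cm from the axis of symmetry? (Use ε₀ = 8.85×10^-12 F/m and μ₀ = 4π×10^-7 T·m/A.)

Total displacement current: I_d = ε₀(πR²)(dE/dt) = (8.85×10^-12)(0.03871)(2.34×10^12) = 0.8016 A.
For r < R the Ampère–Maxwell law gives B(2πr) = μ₀ I_d (r²/R²), so B = μ₀ I_d r/(2πR²) = (4π×10^-7)(0.8016)(0.0325)/(2π·0.111²) = 4.23×10^-7 T.

4.23×10^-7 T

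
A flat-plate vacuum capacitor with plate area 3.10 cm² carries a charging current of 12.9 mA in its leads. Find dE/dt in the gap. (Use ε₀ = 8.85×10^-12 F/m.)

4.70×10^12 V/(m·s)

Charge continuity gives I_d = I = 0.0129 A between the plates.
Inverting I_d = ε₀ A dE/dt gives dE/dt = 0.0129 / (8.85×10^-12 · 3.10×10^-4) = 4.70×10^12 V/(m·s).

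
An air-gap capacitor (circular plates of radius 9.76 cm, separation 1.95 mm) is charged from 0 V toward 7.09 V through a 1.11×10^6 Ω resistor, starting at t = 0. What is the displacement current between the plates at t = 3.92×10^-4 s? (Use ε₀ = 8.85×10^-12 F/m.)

With C = ε₀A/d = (8.85×10^-12)(0.02993)/(1.95×10^-3) = 1.358×10^-10 F, the time constant is τ = RC = 1.507×10^-4 s, so t/τ = 2.601 and e^(−t/τ) = 0.07420.
I_d = I_cond = (V₀/R) e^(−t/τ) = (6.387×10^-6)(0.07420) = 4.74×10^-7 A.

4.74×10^-7 A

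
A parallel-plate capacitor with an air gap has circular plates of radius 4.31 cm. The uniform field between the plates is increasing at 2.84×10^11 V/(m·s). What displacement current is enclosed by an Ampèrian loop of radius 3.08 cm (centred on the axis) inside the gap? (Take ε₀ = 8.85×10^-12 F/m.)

I_d = ε₀ dΦ_E/dt = ε₀ πR² (dE/dt) = (8.85×10^-12)(5.836×10^-3)(2.84×10^11) = 0.01467 A through the full plate area.
The field is uniform, so I_d,enc = I_d (r/R)² = (0.01467)(3.08/4.31)² = 7.49×10^-3 A.

7.49×10^-3 A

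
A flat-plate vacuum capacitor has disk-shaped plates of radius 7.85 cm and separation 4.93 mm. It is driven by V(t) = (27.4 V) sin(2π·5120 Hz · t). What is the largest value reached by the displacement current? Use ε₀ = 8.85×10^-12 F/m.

The displacement current equals the conduction current C dV/dt, which peaks at C V₀ ω.
With C = ε₀A/d = (8.85×10^-12)(0.01936)/(4.93×10^-3) = 3.475×10^-11 F and ω = 2πf = 3.217×10^4 rad/s, I_d,max = (3.475×10^-11)(27.4)(3.217×10^4) = 3.06×10^-5 A.

3.06×10^-5 A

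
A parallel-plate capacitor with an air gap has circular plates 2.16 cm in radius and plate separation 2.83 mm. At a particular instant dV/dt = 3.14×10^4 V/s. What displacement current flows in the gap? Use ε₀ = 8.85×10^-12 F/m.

The field between the plates is E = V/d, so dE/dt = (3.14×10^4)/(2.83×10^-3 m) = 1.110×10^7 V/(m·s).
I_d = ε₀ A (dE/dt) = (8.85×10^-12)(1.466×10^-3)(1.110×10^7) = 1.44×10^-7 A.

1.44×10^-7 A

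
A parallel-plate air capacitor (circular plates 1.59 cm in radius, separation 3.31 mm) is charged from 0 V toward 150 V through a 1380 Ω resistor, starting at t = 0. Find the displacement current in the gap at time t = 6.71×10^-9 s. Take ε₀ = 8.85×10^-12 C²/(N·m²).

With C = ε₀A/d = (8.85×10^-12)(7.942×10^-4)/(3.31×10^-3) = 2.123×10^-12 F, the time constant is τ = RC = 2.930×10^-9 s, so t/τ = 2.290 and e^(−t/τ) = 0.1013.
I_d = I_cond = (V₀/R) e^(−t/τ) = (0.1087)(0.1013) = 0.0110 A.

0.0110 A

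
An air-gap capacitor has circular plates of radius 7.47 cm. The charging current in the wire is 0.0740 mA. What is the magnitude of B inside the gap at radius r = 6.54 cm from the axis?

By continuity the displacement current in the gap matches the conduction current: I_d = 7.40×10^-5 A.
For r < R the Ampère–Maxwell law gives B(2πr) = μ₀ I_d (r²/R²), so B = μ₀ I_d r/(2πR²) = (4π×10^-7)(7.40×10^-5)(0.0654)/(2π·0.0747²) = 1.73×10^-10 T.

1.73×10^-10 T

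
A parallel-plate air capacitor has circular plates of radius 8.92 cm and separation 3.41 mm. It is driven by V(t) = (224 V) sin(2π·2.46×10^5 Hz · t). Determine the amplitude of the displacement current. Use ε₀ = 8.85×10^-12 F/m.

0.0225 A

(dE/dt)_max = V₀ω/d = 1.016×10^11 V/(m·s); ω = 2πf = 1.546×10^6 rad/s.
I_d,max = ε₀ A (dE/dt)_max = (8.85×10^-12)(0.02500)(1.016×10^11) = 0.0225 A.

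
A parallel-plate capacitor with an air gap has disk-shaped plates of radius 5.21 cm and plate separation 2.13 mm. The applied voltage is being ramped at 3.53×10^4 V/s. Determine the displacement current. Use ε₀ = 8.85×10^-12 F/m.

1.25×10^-6 A

The displacement current equals the charging current C dV/dt. With C = ε₀A/d = (8.85×10^-12)(8.528×10^-3)/(2.13×10^-3) = 3.543×10^-11 F, I_d = (3.543×10^-11)(3.53×10^4) = 1.25×10^-6 A.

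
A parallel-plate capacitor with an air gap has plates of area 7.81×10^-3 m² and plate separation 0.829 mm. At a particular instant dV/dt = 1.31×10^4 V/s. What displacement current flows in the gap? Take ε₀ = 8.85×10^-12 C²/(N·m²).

1.09×10^-6 A

The field between the plates is E = V/d, so dE/dt = (1.31×10^4)/(8.29×10^-4 m) = 1.580×10^7 V/(m·s).
I_d = ε₀ A (dE/dt) = (8.85×10^-12)(7.81×10^-3)(1.580×10^7) = 1.09×10^-6 A.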